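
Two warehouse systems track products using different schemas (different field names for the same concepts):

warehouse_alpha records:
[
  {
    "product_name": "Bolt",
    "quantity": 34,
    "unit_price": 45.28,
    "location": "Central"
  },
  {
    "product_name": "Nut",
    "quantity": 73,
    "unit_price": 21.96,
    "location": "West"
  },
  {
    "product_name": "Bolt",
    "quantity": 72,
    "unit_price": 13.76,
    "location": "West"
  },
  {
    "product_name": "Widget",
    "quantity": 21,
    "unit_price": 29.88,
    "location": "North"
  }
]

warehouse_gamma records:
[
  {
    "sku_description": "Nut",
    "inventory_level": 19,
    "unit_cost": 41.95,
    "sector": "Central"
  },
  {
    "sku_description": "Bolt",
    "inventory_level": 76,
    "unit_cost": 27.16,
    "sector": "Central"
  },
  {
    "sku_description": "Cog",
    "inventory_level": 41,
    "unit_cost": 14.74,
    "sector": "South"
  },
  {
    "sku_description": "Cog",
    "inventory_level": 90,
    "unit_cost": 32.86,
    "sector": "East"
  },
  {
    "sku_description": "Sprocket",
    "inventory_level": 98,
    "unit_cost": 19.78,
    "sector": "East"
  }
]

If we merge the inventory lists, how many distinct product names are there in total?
5

Schema mapping: "product_name" (warehouse_alpha) = "sku_description" (warehouse_gamma) = product name

Products in warehouse_alpha: ['Bolt', 'Nut', 'Widget']
Products in warehouse_gamma: ['Bolt', 'Cog', 'Nut', 'Sprocket']

Union (unique products): ['Bolt', 'Cog', 'Nut', 'Sprocket', 'Widget']
Count: 5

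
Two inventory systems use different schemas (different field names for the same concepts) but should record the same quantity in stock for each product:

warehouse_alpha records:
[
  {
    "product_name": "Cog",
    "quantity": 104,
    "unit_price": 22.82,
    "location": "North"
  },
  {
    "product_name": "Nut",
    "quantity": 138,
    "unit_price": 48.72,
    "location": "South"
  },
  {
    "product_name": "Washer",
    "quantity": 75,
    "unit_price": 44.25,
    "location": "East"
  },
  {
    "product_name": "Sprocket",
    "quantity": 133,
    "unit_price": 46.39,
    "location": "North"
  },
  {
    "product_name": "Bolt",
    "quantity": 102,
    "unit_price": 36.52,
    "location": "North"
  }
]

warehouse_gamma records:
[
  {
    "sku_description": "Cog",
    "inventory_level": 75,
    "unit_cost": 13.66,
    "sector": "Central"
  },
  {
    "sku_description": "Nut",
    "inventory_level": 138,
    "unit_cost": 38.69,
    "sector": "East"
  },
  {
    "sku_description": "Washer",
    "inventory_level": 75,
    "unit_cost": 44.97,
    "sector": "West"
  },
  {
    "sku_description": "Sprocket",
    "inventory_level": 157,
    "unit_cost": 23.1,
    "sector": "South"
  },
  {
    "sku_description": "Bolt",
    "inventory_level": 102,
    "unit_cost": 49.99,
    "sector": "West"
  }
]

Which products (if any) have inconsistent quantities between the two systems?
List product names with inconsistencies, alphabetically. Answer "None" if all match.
Cog, Sprocket

Schema mappings:
- "product_name" (warehouse_alpha) = "sku_description" (warehouse_gamma) = product name
- "quantity" (warehouse_alpha) = "inventory_level" (warehouse_gamma) = quantity

Comparison:
  Cog: 104 vs 75 - MISMATCH
  Nut: 138 vs 138 - MATCH
  Washer: 75 vs 75 - MATCH
  Sprocket: 133 vs 157 - MISMATCH
  Bolt: 102 vs 102 - MATCH

Products with inconsistencies: Cog, Sprocket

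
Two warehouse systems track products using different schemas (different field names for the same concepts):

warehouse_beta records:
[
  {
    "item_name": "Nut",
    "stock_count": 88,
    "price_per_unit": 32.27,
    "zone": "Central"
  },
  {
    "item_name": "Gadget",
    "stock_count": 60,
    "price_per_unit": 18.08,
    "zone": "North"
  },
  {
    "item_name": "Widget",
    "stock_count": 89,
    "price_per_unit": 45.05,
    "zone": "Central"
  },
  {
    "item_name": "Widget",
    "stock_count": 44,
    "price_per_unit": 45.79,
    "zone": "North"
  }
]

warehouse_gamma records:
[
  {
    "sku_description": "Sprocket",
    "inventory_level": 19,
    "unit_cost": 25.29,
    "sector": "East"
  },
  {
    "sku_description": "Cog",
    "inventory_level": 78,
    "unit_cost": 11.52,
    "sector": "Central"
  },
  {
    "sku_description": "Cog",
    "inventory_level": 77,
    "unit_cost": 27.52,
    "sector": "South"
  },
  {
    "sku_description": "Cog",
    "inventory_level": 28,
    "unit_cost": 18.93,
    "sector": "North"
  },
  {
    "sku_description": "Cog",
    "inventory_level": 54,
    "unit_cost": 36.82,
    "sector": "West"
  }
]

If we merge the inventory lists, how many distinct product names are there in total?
5

Schema mapping: "item_name" (warehouse_beta) = "sku_description" (warehouse_gamma) = product name

Products in warehouse_beta: ['Gadget', 'Nut', 'Widget']
Products in warehouse_gamma: ['Cog', 'Sprocket']

Union (unique products): ['Cog', 'Gadget', 'Nut', 'Sprocket', 'Widget']
Count: 5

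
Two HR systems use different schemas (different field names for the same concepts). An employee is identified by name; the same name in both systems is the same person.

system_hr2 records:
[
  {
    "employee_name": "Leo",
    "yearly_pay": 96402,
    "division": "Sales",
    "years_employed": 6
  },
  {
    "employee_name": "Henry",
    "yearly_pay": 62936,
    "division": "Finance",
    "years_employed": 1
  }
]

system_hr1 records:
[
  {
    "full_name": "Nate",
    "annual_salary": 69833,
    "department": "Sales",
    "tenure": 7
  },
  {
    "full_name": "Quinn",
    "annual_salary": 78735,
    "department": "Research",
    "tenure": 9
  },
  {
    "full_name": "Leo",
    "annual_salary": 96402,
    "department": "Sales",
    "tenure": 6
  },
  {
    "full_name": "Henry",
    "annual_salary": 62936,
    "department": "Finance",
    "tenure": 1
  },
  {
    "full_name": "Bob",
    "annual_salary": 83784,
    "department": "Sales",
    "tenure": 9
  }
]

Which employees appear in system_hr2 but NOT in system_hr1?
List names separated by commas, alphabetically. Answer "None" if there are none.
None

Schema mapping: "employee_name" (system_hr2) = "full_name" (system_hr1) = employee name

Names in system_hr2: ['Henry', 'Leo']
Names in system_hr1: ['Bob', 'Henry', 'Leo', 'Nate', 'Quinn']

In system_hr2 but not system_hr1: None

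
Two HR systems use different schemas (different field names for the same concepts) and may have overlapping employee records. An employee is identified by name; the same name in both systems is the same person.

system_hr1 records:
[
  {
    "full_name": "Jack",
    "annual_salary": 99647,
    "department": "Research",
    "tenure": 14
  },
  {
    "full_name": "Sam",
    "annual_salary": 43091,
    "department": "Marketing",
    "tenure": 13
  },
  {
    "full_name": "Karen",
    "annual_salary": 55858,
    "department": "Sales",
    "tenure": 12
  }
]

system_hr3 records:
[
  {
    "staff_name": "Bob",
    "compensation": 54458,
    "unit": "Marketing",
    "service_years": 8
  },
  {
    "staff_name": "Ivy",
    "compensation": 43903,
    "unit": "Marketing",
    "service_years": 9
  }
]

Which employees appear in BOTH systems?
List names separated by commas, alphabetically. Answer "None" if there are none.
None

Schema mapping: "full_name" (system_hr1) = "staff_name" (system_hr3) = employee name

Names in system_hr1: ['Jack', 'Karen', 'Sam']
Names in system_hr3: ['Bob', 'Ivy']

Intersection: None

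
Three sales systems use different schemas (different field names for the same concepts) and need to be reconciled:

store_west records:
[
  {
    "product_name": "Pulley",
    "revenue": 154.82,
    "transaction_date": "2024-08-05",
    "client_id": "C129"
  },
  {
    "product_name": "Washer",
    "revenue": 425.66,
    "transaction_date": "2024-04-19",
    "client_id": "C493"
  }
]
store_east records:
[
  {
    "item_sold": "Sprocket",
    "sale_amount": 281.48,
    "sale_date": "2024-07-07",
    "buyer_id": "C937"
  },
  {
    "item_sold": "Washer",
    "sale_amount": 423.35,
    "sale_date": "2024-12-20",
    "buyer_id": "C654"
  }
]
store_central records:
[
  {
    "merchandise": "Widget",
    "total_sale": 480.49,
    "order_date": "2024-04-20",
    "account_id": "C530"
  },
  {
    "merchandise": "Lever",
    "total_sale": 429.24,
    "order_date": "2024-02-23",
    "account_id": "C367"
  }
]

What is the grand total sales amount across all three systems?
2195.04

Schema reconciliation - all amount fields map to sale amount:

store_west (revenue): 580.48
store_east (sale_amount): 704.83
store_central (total_sale): 909.73

Grand total: 2195.04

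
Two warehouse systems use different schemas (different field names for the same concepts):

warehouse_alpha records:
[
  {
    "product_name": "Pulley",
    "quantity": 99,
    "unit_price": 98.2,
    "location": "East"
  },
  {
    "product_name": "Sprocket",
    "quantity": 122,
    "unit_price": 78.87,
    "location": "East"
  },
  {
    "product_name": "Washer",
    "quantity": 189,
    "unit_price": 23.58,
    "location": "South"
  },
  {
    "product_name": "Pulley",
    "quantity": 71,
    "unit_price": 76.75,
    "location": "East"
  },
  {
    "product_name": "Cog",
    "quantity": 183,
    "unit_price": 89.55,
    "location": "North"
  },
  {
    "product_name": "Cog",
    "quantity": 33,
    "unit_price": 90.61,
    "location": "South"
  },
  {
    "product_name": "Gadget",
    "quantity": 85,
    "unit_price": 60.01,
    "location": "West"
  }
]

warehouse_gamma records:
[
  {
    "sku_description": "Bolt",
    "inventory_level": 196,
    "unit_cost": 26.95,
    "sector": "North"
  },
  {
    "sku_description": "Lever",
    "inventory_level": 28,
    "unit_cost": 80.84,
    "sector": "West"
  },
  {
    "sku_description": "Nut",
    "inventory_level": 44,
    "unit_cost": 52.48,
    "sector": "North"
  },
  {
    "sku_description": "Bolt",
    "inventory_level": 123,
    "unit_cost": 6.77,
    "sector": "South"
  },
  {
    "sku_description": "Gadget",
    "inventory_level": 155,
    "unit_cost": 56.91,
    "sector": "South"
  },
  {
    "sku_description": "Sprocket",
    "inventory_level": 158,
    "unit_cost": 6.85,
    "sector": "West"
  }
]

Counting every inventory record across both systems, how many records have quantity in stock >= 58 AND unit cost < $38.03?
4

Schema mappings:
- "quantity" (warehouse_alpha) = "inventory_level" (warehouse_gamma) = quantity
- "unit_price" (warehouse_alpha) = "unit_cost" (warehouse_gamma) = unit cost

Records meeting both conditions in warehouse_alpha: 1
Records meeting both conditions in warehouse_gamma: 3

Total: 1 + 3 = 4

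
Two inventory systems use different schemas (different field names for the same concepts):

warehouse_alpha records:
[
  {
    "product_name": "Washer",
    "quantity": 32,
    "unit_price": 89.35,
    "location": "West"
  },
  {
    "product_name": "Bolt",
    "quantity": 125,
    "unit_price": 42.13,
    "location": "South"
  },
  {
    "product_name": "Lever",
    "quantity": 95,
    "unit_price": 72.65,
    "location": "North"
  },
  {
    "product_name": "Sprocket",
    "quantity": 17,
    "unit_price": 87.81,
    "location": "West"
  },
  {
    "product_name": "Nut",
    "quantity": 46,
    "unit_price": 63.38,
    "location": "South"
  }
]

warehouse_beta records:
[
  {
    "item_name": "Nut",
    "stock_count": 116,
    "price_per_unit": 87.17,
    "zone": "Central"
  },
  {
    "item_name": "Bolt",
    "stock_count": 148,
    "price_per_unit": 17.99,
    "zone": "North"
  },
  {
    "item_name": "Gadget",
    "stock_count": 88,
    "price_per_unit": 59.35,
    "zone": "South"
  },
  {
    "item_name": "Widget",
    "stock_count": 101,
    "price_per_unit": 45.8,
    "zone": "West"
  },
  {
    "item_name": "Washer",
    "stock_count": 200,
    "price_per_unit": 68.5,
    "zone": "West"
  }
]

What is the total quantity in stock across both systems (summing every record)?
968

To reconcile these schemas, identify the field holding the quantity in stock in each system:
1. In warehouse_alpha it is "quantity"
2. In warehouse_beta it is "stock_count"

From warehouse_alpha: 32 + 125 + 95 + 17 + 46 = 315
From warehouse_beta: 116 + 148 + 88 + 101 + 200 = 653

Total: 315 + 653 = 968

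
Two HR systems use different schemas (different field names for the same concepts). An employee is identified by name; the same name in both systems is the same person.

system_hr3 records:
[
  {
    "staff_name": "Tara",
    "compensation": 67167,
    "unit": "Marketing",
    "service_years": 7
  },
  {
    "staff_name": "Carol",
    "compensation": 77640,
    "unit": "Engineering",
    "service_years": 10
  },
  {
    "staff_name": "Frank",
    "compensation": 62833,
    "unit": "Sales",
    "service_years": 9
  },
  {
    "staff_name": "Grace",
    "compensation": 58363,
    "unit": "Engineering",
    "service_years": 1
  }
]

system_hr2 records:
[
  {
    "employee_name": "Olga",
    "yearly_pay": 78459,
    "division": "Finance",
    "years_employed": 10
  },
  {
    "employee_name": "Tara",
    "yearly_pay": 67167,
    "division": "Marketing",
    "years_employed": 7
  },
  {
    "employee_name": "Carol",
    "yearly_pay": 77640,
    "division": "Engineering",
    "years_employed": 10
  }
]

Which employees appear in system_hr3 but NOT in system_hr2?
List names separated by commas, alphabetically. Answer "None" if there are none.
Frank, Grace

Schema mapping: "staff_name" (system_hr3) = "employee_name" (system_hr2) = employee name

Names in system_hr3: ['Carol', 'Frank', 'Grace', 'Tara']
Names in system_hr2: ['Carol', 'Olga', 'Tara']

In system_hr3 but not system_hr2: ['Frank', 'Grace']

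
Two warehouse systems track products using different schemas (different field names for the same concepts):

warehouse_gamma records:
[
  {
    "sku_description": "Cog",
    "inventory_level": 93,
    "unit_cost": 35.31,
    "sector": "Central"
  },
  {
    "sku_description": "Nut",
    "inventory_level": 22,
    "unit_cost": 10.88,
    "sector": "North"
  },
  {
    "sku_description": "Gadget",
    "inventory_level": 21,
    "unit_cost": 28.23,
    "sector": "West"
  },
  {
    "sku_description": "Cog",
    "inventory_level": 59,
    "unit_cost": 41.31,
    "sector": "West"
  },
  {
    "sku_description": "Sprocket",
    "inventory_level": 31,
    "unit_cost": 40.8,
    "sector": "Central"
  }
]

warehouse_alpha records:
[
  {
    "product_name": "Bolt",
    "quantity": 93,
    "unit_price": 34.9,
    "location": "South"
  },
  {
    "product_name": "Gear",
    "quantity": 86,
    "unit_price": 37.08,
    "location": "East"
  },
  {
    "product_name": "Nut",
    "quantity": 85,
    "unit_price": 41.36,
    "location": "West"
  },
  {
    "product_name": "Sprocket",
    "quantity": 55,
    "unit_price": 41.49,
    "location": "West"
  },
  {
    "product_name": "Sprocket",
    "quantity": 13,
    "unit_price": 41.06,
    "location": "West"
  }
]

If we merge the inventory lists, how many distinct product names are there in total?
6

Schema mapping: "sku_description" (warehouse_gamma) = "product_name" (warehouse_alpha) = product name

Products in warehouse_gamma: ['Cog', 'Gadget', 'Nut', 'Sprocket']
Products in warehouse_alpha: ['Bolt', 'Gear', 'Nut', 'Sprocket']

Union (unique products): ['Bolt', 'Cog', 'Gadget', 'Gear', 'Nut', 'Sprocket']
Count: 6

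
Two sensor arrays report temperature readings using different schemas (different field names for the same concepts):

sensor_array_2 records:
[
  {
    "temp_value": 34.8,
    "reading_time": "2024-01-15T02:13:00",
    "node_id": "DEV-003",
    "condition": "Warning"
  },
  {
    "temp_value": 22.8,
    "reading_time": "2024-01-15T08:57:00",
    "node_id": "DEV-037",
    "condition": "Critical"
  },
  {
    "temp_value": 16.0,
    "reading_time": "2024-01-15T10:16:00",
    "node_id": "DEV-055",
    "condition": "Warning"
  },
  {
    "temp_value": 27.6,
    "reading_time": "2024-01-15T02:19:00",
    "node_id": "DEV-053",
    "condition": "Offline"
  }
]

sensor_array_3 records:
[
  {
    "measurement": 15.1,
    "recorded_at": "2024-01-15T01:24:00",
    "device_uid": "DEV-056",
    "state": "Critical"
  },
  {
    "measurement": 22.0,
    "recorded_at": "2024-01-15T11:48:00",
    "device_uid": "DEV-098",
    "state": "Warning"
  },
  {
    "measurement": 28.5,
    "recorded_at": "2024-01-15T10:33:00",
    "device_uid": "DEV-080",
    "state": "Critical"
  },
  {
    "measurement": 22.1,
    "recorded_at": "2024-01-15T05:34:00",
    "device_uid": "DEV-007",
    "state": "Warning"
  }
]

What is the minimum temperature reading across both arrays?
15.1

Schema mapping: "temp_value" (sensor_array_2) = "measurement" (sensor_array_3) = temperature reading

Minimum in sensor_array_2: 16.0
Minimum in sensor_array_3: 15.1

Overall minimum: min(16.0, 15.1) = 15.1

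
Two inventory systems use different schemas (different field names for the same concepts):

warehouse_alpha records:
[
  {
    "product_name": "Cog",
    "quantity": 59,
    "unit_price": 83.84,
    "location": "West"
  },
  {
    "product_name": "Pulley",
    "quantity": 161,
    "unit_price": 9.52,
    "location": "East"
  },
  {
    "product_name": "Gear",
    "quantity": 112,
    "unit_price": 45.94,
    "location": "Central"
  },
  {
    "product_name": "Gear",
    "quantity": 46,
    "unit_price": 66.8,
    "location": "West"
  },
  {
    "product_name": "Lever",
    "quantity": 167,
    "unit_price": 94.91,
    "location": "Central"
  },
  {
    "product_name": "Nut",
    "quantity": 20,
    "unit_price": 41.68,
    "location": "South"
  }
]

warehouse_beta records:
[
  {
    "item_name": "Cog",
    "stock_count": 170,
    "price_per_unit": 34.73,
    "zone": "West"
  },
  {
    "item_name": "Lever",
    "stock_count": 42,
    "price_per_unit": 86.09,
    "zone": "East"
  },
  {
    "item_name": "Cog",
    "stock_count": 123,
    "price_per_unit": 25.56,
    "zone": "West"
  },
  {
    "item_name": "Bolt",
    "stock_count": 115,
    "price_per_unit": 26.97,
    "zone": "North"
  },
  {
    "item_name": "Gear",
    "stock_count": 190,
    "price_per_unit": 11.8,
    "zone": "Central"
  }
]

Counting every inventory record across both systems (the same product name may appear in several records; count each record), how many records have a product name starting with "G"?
3

Schema mapping: "product_name" (warehouse_alpha) = "item_name" (warehouse_beta) = product name

Records with product name starting with "G" in warehouse_alpha: 2
Records with product name starting with "G" in warehouse_beta: 1

Total: 2 + 1 = 3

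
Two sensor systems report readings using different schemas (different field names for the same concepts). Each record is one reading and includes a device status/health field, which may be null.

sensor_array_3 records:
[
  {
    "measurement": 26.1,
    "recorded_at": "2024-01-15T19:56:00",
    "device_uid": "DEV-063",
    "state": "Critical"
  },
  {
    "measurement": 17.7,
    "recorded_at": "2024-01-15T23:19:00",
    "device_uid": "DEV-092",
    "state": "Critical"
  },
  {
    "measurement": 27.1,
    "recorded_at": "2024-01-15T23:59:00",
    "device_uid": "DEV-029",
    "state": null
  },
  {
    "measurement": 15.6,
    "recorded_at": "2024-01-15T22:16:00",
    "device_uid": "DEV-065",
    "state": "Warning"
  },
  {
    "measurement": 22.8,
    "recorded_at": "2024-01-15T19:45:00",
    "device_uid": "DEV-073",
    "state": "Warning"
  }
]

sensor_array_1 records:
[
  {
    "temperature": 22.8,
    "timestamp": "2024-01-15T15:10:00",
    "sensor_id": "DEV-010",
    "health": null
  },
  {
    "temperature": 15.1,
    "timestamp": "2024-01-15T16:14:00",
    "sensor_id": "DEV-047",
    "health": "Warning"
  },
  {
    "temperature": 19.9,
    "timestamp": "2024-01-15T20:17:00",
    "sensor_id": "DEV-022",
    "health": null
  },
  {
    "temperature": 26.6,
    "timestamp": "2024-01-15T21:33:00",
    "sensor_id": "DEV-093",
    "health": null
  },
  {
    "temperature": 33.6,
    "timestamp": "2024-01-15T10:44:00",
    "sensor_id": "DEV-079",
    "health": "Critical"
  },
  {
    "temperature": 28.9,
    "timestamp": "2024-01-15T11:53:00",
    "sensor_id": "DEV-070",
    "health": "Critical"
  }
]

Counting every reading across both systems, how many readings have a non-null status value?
7

Schema mapping: "state" (sensor_array_3) = "health" (sensor_array_1) = status

Non-null in sensor_array_3: 4
Non-null in sensor_array_1: 3

Total non-null: 4 + 3 = 7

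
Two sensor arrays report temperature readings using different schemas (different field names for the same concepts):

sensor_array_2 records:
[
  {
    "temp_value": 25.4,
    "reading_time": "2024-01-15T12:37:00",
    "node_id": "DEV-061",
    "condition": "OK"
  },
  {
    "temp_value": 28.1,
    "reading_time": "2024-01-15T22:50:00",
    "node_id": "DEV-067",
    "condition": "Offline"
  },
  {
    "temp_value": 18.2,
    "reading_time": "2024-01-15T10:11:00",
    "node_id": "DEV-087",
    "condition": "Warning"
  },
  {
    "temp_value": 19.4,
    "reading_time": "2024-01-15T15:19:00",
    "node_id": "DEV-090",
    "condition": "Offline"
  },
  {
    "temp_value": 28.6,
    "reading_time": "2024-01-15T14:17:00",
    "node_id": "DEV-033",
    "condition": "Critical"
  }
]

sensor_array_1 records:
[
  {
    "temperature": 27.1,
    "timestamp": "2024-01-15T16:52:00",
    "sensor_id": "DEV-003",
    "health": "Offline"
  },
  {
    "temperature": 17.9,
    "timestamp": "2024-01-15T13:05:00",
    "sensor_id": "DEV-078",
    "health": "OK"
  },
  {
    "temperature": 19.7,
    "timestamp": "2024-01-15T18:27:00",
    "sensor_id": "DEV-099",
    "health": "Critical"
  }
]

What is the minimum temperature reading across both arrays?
17.9

Schema mapping: "temp_value" (sensor_array_2) = "temperature" (sensor_array_1) = temperature reading

Minimum in sensor_array_2: 18.2
Minimum in sensor_array_1: 17.9

Overall minimum: min(18.2, 17.9) = 17.9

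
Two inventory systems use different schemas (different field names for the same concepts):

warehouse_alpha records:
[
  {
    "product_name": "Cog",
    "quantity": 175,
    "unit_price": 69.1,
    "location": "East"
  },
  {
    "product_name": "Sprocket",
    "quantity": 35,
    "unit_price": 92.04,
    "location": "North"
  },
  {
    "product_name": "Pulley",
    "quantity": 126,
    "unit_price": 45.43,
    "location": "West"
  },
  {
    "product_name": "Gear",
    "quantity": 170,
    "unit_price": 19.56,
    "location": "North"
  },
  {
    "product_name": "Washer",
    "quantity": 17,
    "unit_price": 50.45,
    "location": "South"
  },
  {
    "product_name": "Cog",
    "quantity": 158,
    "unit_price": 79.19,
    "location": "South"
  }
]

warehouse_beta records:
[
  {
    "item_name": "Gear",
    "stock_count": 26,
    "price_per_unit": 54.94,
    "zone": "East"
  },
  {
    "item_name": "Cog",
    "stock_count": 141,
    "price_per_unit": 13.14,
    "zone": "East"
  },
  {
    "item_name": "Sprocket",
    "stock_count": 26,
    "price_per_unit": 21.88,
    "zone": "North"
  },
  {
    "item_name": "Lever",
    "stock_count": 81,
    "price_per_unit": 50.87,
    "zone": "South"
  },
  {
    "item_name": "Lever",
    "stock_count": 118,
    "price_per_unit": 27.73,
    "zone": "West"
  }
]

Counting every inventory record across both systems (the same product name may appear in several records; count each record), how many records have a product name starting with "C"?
3

Schema mapping: "product_name" (warehouse_alpha) = "item_name" (warehouse_beta) = product name

Records with product name starting with "C" in warehouse_alpha: 2
Records with product name starting with "C" in warehouse_beta: 1

Total: 2 + 1 = 3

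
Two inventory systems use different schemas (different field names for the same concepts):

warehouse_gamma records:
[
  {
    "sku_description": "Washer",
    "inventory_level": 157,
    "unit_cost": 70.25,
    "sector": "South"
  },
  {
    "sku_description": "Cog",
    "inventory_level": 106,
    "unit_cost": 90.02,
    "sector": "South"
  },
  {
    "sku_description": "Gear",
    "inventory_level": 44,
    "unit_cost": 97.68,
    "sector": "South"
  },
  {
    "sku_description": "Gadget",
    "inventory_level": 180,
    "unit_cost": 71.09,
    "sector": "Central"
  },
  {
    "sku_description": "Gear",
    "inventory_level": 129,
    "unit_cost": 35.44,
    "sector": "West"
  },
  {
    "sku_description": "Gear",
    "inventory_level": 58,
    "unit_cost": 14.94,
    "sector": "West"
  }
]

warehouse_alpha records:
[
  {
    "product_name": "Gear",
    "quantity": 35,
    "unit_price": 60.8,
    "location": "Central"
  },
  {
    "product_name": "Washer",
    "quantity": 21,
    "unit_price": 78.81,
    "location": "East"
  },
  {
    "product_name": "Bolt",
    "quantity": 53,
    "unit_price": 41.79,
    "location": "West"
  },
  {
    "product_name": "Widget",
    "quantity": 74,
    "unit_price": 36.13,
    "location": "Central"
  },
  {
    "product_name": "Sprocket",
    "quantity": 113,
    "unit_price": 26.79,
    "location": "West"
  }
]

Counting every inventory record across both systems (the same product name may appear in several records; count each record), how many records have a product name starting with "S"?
1

Schema mapping: "sku_description" (warehouse_gamma) = "product_name" (warehouse_alpha) = product name

Records with product name starting with "S" in warehouse_gamma: 0
Records with product name starting with "S" in warehouse_alpha: 1

Total: 0 + 1 = 1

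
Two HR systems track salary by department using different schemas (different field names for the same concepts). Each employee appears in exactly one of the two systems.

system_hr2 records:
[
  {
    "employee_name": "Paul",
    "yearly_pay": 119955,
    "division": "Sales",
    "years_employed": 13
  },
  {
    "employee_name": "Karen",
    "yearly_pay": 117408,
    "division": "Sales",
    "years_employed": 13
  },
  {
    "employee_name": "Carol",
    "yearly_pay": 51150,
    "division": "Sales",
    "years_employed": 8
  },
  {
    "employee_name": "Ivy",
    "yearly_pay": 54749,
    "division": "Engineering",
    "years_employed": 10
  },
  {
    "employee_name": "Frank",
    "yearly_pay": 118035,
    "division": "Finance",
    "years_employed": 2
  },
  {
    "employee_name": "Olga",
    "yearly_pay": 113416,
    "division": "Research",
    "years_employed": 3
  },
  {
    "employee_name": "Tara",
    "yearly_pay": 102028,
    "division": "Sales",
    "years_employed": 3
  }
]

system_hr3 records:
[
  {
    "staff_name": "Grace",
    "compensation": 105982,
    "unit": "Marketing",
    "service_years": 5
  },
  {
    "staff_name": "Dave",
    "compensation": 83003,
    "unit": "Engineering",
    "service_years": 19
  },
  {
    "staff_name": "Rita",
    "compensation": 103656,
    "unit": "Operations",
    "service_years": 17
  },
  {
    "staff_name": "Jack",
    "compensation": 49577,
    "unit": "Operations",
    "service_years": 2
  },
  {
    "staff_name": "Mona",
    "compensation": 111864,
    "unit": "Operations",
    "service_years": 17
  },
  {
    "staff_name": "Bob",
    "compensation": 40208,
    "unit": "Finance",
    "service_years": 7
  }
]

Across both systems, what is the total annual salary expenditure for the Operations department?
265097

Schema mappings:
- "division" (system_hr2) = "unit" (system_hr3) = department
- "yearly_pay" (system_hr2) = "compensation" (system_hr3) = salary

Operations salaries from system_hr2: 0
Operations salaries from system_hr3: 265097

Total: 0 + 265097 = 265097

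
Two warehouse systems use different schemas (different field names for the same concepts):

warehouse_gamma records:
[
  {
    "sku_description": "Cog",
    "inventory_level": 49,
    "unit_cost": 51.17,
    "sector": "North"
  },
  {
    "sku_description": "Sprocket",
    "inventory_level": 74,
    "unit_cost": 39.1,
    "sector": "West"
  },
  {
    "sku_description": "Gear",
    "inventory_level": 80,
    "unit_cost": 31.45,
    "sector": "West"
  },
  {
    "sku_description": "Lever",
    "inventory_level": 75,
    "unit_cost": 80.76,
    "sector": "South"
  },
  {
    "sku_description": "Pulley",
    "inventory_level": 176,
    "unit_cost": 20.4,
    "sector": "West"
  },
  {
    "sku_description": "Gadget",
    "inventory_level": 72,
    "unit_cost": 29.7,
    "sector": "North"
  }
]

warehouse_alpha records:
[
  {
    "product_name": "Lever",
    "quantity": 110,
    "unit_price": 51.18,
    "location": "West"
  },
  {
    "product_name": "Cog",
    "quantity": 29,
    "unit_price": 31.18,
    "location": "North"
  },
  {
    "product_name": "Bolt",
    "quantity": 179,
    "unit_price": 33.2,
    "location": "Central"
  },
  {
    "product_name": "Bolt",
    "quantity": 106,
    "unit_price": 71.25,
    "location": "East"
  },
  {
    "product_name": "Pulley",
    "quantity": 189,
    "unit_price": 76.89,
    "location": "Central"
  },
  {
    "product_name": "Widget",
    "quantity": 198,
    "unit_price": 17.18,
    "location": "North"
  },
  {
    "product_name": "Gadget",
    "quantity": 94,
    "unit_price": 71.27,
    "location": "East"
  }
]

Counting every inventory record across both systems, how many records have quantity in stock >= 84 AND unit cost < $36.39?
3

Schema mappings:
- "inventory_level" (warehouse_gamma) = "quantity" (warehouse_alpha) = quantity
- "unit_cost" (warehouse_gamma) = "unit_price" (warehouse_alpha) = unit cost

Records meeting both conditions in warehouse_gamma: 1
Records meeting both conditions in warehouse_alpha: 2

Total: 1 + 2 = 3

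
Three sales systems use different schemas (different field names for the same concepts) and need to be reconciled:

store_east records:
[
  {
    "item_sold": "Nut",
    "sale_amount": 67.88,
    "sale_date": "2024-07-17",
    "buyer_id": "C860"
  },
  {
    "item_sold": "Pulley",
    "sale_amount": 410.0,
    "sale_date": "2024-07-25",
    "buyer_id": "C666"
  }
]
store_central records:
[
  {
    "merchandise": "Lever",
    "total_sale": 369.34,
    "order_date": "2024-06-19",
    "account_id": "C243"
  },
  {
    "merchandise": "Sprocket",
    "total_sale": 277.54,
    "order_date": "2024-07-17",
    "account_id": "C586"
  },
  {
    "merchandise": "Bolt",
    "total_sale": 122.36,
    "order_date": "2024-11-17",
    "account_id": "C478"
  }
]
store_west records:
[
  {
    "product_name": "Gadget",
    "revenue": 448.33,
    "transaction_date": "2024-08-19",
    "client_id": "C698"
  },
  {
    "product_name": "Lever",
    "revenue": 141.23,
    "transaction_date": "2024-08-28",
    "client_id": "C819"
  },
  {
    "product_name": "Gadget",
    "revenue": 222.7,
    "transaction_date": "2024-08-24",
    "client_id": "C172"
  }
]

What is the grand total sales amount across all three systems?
2059.38

Schema reconciliation - all amount fields map to sale amount:

store_east (sale_amount): 477.88
store_central (total_sale): 769.24
store_west (revenue): 812.26

Grand total: 2059.38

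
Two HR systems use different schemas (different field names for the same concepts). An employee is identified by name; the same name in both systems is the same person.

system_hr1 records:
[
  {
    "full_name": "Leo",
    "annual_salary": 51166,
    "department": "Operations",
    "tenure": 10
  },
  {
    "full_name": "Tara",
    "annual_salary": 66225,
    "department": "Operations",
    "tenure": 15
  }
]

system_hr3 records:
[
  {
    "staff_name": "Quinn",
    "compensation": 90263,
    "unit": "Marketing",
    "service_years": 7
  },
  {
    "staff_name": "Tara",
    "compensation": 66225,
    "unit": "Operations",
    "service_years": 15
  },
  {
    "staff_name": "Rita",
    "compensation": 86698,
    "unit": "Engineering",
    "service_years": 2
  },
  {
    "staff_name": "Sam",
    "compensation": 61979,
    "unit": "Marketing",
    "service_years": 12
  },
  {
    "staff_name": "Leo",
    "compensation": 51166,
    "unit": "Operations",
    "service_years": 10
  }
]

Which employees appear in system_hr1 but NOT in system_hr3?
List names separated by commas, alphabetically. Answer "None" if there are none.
None

Schema mapping: "full_name" (system_hr1) = "staff_name" (system_hr3) = employee name

Names in system_hr1: ['Leo', 'Tara']
Names in system_hr3: ['Leo', 'Quinn', 'Rita', 'Sam', 'Tara']

In system_hr1 but not system_hr3: None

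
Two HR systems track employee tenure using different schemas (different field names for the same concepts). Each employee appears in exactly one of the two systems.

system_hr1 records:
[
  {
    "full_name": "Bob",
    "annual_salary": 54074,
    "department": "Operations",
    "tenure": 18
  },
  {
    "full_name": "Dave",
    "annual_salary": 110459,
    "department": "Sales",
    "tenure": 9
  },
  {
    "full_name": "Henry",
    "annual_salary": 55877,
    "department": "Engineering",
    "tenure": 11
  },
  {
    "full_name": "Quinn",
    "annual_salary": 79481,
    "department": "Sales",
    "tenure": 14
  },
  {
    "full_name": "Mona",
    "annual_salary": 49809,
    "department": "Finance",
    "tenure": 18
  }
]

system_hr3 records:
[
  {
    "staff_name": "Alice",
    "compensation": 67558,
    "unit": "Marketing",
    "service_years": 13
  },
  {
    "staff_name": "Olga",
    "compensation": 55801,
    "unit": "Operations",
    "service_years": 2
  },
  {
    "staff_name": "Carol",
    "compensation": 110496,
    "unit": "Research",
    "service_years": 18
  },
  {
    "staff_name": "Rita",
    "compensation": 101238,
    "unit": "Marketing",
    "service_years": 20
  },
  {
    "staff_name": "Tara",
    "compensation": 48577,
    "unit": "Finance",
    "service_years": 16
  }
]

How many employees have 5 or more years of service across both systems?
9

Reconcile schemas: "tenure" (system_hr1) = "service_years" (system_hr3) = years of service

From system_hr1: 5 employees with >= 5 years
From system_hr3: 4 employees with >= 5 years

Total: 5 + 4 = 9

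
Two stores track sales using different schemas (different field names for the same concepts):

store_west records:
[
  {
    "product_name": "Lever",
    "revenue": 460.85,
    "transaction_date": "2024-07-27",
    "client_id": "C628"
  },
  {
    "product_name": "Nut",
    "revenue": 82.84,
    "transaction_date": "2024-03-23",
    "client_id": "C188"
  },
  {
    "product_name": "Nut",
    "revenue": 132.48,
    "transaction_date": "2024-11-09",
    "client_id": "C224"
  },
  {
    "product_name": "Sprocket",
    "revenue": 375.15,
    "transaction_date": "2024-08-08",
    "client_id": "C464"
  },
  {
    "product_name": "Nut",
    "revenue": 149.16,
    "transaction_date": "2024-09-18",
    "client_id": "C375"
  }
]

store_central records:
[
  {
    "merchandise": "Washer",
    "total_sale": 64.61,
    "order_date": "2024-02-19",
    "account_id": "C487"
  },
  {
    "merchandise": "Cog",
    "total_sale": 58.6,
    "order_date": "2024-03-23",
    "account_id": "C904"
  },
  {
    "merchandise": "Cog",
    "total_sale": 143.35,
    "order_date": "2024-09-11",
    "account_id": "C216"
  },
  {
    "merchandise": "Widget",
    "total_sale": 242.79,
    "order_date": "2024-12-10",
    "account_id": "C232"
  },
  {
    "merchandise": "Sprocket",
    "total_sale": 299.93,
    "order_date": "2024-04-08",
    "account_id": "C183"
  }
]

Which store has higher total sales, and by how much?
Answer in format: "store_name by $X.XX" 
store_west by $391.20

Schema mapping: "revenue" (store_west) = "total_sale" (store_central) = sale amount

Total for store_west: 1200.48
Total for store_central: 809.28

Difference: |1200.48 - 809.28| = 391.20
store_west has higher sales by $391.20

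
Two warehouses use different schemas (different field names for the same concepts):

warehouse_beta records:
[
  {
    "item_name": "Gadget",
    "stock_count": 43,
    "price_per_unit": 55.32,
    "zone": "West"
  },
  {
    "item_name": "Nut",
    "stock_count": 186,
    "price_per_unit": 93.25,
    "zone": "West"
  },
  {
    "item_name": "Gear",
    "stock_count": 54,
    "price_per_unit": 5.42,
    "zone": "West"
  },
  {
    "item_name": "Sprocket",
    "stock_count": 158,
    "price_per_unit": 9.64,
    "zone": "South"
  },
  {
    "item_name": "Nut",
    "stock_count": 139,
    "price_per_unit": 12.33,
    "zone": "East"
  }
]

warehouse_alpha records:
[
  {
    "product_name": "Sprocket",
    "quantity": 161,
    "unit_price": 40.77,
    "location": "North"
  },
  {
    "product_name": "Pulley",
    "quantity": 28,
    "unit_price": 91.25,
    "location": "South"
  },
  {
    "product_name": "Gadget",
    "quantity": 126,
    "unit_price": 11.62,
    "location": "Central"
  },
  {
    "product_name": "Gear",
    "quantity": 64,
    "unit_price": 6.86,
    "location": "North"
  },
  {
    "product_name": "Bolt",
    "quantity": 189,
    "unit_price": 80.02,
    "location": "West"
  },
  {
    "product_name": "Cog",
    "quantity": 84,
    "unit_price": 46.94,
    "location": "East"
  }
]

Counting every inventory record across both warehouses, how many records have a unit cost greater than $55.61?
3

Schema mapping: "price_per_unit" (warehouse_beta) = "unit_price" (warehouse_alpha) = unit cost

Records > $55.61 in warehouse_beta: 1
Records > $55.61 in warehouse_alpha: 2

Total count: 1 + 2 = 3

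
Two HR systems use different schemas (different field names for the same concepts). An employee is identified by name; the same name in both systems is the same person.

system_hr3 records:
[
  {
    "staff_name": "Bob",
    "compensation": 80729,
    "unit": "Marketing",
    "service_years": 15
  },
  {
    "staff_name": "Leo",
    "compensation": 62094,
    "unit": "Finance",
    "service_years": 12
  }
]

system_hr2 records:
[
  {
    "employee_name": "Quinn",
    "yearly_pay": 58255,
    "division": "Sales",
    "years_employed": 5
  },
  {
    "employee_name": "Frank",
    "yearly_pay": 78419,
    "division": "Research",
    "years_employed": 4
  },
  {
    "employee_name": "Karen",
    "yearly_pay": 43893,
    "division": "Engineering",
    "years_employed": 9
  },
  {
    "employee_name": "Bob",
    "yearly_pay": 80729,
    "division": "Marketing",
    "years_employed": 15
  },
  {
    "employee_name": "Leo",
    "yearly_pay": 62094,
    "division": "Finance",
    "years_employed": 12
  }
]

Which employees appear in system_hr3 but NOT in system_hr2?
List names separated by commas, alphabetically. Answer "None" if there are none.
None

Schema mapping: "staff_name" (system_hr3) = "employee_name" (system_hr2) = employee name

Names in system_hr3: ['Bob', 'Leo']
Names in system_hr2: ['Bob', 'Frank', 'Karen', 'Leo', 'Quinn']

In system_hr3 but not system_hr2: None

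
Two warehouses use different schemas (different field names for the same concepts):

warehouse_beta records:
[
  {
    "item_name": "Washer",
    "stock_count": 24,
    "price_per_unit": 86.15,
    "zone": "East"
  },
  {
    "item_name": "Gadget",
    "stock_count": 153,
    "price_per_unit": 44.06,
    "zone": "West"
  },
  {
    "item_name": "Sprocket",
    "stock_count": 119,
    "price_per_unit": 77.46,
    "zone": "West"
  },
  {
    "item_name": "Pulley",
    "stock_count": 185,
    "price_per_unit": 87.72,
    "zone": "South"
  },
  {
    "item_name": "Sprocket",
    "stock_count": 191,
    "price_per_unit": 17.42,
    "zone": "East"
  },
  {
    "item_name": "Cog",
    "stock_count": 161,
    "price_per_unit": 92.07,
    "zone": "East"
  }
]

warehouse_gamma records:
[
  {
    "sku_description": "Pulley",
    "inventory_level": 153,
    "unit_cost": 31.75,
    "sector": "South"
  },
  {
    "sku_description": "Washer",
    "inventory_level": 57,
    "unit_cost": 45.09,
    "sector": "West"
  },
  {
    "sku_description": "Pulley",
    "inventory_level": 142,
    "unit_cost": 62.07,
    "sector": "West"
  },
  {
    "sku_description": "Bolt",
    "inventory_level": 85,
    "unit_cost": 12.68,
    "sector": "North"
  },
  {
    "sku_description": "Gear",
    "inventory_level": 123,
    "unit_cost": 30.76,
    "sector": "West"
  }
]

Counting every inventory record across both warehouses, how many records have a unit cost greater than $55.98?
5

Schema mapping: "price_per_unit" (warehouse_beta) = "unit_cost" (warehouse_gamma) = unit cost

Records > $55.98 in warehouse_beta: 4
Records > $55.98 in warehouse_gamma: 1

Total count: 4 + 1 = 5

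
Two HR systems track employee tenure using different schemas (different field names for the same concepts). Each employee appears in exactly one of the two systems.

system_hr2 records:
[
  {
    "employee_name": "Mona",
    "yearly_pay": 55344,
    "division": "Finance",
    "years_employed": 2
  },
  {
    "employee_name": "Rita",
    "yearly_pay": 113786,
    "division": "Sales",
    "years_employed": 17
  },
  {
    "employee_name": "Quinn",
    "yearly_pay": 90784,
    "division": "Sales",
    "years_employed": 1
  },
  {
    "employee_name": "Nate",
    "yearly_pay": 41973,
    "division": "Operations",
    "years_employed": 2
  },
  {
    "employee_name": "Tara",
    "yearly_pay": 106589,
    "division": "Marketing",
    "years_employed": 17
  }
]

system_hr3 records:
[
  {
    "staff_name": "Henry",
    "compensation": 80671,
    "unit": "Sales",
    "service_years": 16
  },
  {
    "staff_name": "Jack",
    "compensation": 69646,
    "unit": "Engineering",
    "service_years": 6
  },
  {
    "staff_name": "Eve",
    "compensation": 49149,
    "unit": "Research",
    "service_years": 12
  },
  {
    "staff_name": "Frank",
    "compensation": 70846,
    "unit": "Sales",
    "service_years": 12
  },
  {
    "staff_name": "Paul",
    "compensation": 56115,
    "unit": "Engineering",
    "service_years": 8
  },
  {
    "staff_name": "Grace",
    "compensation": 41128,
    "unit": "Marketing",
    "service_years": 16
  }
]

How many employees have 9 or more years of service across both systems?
6

Reconcile schemas: "years_employed" (system_hr2) = "service_years" (system_hr3) = years of service

From system_hr2: 2 employees with >= 9 years
From system_hr3: 4 employees with >= 9 years

Total: 2 + 4 = 6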